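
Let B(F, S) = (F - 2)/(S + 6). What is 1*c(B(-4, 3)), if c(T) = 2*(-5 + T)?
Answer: -34/3 ≈ -11.333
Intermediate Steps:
B(F, S) = (-2 + F)/(6 + S)
c(T) = -10 + 2*T
1*c(B(-4, 3)) = 1*(-10 + 2*((-2 - 4)/(6 + 3))) = 1*(-10 + 2*(-6/9)) = 1*(-10 + 2*((⅑)*(-6))) = 1*(-10 + 2*(-⅔)) = 1*(-10 - 4/3) = 1*(-34/3) = -34/3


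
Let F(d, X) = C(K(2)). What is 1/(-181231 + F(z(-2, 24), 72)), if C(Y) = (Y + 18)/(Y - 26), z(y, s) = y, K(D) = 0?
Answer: -13/2356012 ≈ -5.5178e-6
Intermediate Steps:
C(Y) = (18 + Y)/(-26 + Y)
F(d, X) = -9/13 (F(d, X) = (18 + 0)/(-26 + 0) = 18/(-26) = -1/26*18 = -9/13)
1/(-181231 + F(z(-2, 24), 72)) = 1/(-181231 - 9/13) = 1/(-2356012/13) = -13/2356012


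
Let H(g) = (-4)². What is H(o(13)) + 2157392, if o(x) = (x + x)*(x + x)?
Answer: 2157408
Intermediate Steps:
o(x) = 4*x² (o(x) = (2*x)*(2*x) = 4*x²)
H(g) = 16
H(o(13)) + 2157392 = 16 + 2157392 = 2157408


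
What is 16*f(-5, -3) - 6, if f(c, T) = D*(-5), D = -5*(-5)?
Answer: -2006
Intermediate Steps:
D = 25
f(c, T) = -125 (f(c, T) = 25*(-5) = -125)
16*f(-5, -3) - 6 = 16*(-125) - 6 = -2000 - 6 = -2006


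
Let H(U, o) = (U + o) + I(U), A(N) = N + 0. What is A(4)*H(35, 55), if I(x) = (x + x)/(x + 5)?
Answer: 367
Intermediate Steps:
A(N) = N
I(x) = 2*x/(5 + x) (I(x) = (2*x)/(5 + x) = 2*x/(5 + x))
H(U, o) = U + o + 2*U/(5 + U) (H(U, o) = (U + o) + 2*U/(5 + U) = U + o + 2*U/(5 + U))
A(4)*H(35, 55) = 4*((2*35 + (5 + 35)*(35 + 55))/(5 + 35)) = 4*((70 + 40*90)/40) = 4*((70 + 3600)/40) = 4*((1/40)*3670) = 4*(367/4) = 367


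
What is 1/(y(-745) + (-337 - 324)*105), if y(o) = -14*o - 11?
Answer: -1/58986 ≈ -1.6953e-5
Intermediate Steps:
y(o) = -11 - 14*o
1/(y(-745) + (-337 - 324)*105) = 1/((-11 - 14*(-745)) + (-337 - 324)*105) = 1/((-11 + 10430) - 661*105) = 1/(10419 - 69405) = 1/(-58986) = -1/58986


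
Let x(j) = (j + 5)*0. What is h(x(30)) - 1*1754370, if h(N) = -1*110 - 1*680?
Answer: -1755160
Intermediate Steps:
x(j) = 0 (x(j) = (5 + j)*0 = 0)
h(N) = -790 (h(N) = -110 - 680 = -790)
h(x(30)) - 1*1754370 = -790 - 1*1754370 = -790 - 1754370 = -1755160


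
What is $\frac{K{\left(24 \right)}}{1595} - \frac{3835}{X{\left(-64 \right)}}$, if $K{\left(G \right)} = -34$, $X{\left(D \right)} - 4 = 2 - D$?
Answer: $- \frac{1223841}{22330} \approx -54.807$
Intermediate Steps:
$X{\left(D \right)} = 6 - D$ ($X{\left(D \right)} = 4 - \left(-2 + D\right) = 6 - D$)
$\frac{K{\left(24 \right)}}{1595} - \frac{3835}{X{\left(-64 \right)}} = - \frac{34}{1595} - \frac{3835}{6 - -64} = \left(-34\right) \frac{1}{1595} - \frac{3835}{6 + 64} = - \frac{34}{1595} - \frac{3835}{70} = - \frac{34}{1595} - \frac{767}{14} = - \frac{1223841}{22330}$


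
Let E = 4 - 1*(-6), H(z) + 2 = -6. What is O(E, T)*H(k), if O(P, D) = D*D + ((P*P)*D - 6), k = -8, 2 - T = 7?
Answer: 3848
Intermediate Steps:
T = -5 (T = 2 - 1*7 = 2 - 7 = -5)
H(z) = -8 (H(z) = -2 - 6 = -8)
E = 10 (E = 4 + 6 = 10)
O(P, D) = -6 + D² + D*P² (O(P, D) = D² + (P²*D - 6) = D² + (D*P² - 6) = D² + (-6 + D*P²) = -6 + D² + D*P²)
O(E, T)*H(k) = (-6 + (-5)² - 5*10²)*(-8) = (-6 + 25 - 5*100)*(-8) = (-6 + 25 - 500)*(-8) = -481*(-8) = 3848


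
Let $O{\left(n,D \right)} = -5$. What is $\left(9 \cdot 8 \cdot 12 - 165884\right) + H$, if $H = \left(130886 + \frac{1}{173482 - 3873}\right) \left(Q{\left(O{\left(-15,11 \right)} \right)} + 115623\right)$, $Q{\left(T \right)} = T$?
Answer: $\frac{2566627278377170}{169609} \approx 1.5133 \cdot 10^{10}$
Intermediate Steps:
$H = \frac{2566655267254350}{169609}$ ($H = \left(130886 + \frac{1}{173482 - 3873}\right) \left(-5 + 115623\right) = \left(130886 + \frac{1}{169609}\right) 115618 = \frac{22199443575}{169609} \cdot 115618 = \frac{2566655267254350}{169609} \approx 1.5133 \cdot 10^{10}$)
$\left(9 \cdot 8 \cdot 12 - 165884\right) + H = \left(9 \cdot 8 \cdot 12 - 165884\right) + \frac{2566655267254350}{169609} = \left(72 \cdot 12 - 165884\right) + \frac{2566655267254350}{169609} = \left(864 - 165884\right) + \frac{2566655267254350}{169609} = -165020 + \frac{2566655267254350}{169609} = \frac{2566627278377170}{169609}$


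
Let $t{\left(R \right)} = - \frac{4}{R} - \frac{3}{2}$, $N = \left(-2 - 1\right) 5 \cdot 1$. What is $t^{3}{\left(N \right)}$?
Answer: $- \frac{50653}{27000} \approx -1.876$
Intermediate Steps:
$N = -15$ ($N = \left(-3\right) 5 = -15$)
$t{\left(R \right)} = - \frac{3}{2} - \frac{4}{R}$ ($t{\left(R \right)} = - \frac{4}{R} - \frac{3}{2} = - \frac{3}{2} - \frac{4}{R}$)
$t^{3}{\left(N \right)} = \left(- \frac{3}{2} - \frac{4}{-15}\right)^{3} = \left(- \frac{3}{2} - - \frac{4}{15}\right)^{3} = \left(- \frac{3}{2} + \frac{4}{15}\right)^{3} = \left(- \frac{37}{30}\right)^{3} = - \frac{50653}{27000}$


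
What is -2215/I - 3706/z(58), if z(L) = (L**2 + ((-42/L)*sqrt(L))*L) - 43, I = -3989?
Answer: -2765823931/4842969109 - 51884*sqrt(58)/3642243 ≈ -0.67959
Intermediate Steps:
z(L) = -43 + L**2 - 42*sqrt(L) (z(L) = (L**2 + (-42/sqrt(L))*L) - 43 = (L**2 - 42*sqrt(L)) - 43 = -43 + L**2 - 42*sqrt(L))
-2215/I - 3706/z(58) = -2215/(-3989) - 3706/(-43 + 58**2 - 42*sqrt(58)) = -2215*(-1/3989) - 3706/(-43 + 3364 - 42*sqrt(58)) = 2215/3989 - 3706/(3321 - 42*sqrt(58))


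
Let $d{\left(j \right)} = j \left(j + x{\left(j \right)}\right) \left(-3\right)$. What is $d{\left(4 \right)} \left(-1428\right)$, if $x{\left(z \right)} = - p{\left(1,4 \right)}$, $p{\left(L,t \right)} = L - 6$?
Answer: $154224$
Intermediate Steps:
$p{\left(L,t \right)} = -6 + L$ ($p{\left(L,t \right)} = L - 6 = -6 + L$)
$x{\left(z \right)} = 5$ ($x{\left(z \right)} = - (-6 + 1) = \left(-1\right) \left(-5\right) = 5$)
$d{\left(j \right)} = - 3 j \left(5 + j\right)$ ($d{\left(j \right)} = j \left(j + 5\right) \left(-3\right) = j \left(5 + j\right) \left(-3\right) = - 3 j \left(5 + j\right)$)
$d{\left(4 \right)} \left(-1428\right) = \left(-3\right) 4 \left(5 + 4\right) \left(-1428\right) = \left(-3\right) 4 \cdot 9 \left(-1428\right) = \left(-108\right) \left(-1428\right) = 154224$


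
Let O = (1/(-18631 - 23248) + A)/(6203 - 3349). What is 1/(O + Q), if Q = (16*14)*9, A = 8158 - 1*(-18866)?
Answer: 119522666/242089432751 ≈ 0.00049371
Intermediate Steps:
A = 27024 (A = 8158 + 18866 = 27024)
Q = 2016 (Q = 224*9 = 2016)
O = 1131738095/119522666 (O = (1/(-18631 - 23248) + 27024)/(6203 - 3349) = (1/(-41879) + 27024)/2854 = (-1/41879 + 27024)*(1/2854) = (1131738095/41879)*(1/2854) = 1131738095/119522666 ≈ 9.4688)
1/(O + Q) = 1/(1131738095/119522666 + 2016) = 1/(242089432751/119522666) = 119522666/242089432751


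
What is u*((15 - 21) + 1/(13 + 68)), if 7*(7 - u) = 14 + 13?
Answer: -10670/567 ≈ -18.818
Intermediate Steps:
u = 22/7 (u = 7 - (14 + 13)/7 = 7 - ⅐*27 = 7 - 27/7 = 22/7 ≈ 3.1429)
u*((15 - 21) + 1/(13 + 68)) = 22*((15 - 21) + 1/(13 + 68))/7 = 22*(-6 + 1/81)/7 = (22/7)*(-485/81) = -10670/567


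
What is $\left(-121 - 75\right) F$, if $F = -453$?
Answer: $88788$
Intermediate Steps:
$\left(-121 - 75\right) F = \left(-121 - 75\right) \left(-453\right) = \left(-196\right) \left(-453\right) = 88788$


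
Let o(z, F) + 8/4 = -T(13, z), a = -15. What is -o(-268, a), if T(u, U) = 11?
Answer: 13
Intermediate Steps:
o(z, F) = -13 (o(z, F) = -2 - 1*11 = -2 - 11 = -13)
-o(-268, a) = -1*(-13) = 13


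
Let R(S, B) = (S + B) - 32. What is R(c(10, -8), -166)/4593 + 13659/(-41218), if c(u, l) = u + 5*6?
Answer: -69248231/189314274 ≈ -0.36578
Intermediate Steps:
c(u, l) = 30 + u (c(u, l) = u + 30 = 30 + u)
R(S, B) = -32 + B + S (R(S, B) = (B + S) - 32 = -32 + B + S)
R(c(10, -8), -166)/4593 + 13659/(-41218) = (-32 - 166 + (30 + 10))/4593 + 13659/(-41218) = (-32 - 166 + 40)*(1/4593) + 13659*(-1/41218) = -158*1/4593 - 13659/41218 = -158/4593 - 13659/41218 = -69248231/189314274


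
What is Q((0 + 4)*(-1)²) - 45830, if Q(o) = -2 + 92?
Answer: -45740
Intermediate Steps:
Q(o) = 90
Q((0 + 4)*(-1)²) - 45830 = 90 - 45830 = -45740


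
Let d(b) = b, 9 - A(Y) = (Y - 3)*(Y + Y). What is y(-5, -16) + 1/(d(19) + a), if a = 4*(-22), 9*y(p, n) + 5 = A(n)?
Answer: -13895/207 ≈ -67.126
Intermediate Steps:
A(Y) = 9 - 2*Y*(-3 + Y) (A(Y) = 9 - (Y - 3)*(Y + Y) = 9 - (-3 + Y)*2*Y = 9 - 2*Y*(-3 + Y))
y(p, n) = 4/9 - 2*n**2/9 + 2*n/3 (y(p, n) = -5/9 + (9 - 2*n**2 + 6*n)/9 = -5/9 + (1 - 2*n**2/9 + 2*n/3) = 4/9 - 2*n**2/9 + 2*n/3)
a = -88
y(-5, -16) + 1/(d(19) + a) = (4/9 - 2/9*(-16)**2 + (2/3)*(-16)) + 1/(19 - 88) = (4/9 - 2/9*256 - 32/3) + 1/(-69) = (4/9 - 512/9 - 32/3) - 1/69 = -604/9 - 1/69 = -13895/207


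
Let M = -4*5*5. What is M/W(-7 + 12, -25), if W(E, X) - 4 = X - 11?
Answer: 25/8 ≈ 3.1250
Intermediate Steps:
W(E, X) = -7 + X (W(E, X) = 4 + (X - 11) = 4 + (-11 + X) = -7 + X)
M = -100 (M = -20*5 = -100)
M/W(-7 + 12, -25) = -100/(-7 - 25) = -100/(-32) = -100*(-1/32) = 25/8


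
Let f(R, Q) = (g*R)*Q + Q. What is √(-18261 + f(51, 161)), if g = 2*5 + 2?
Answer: 4*√5027 ≈ 283.61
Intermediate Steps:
g = 12 (g = 10 + 2 = 12)
f(R, Q) = Q + 12*Q*R (f(R, Q) = (12*R)*Q + Q = 12*Q*R + Q = Q + 12*Q*R)
√(-18261 + f(51, 161)) = √(-18261 + 161*(1 + 12*51)) = √(-18261 + 161*(1 + 612)) = √(-18261 + 161*613) = √(-18261 + 98693) = √80432 = 4*√5027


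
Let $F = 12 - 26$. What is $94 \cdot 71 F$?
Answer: $-93436$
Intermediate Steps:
$F = -14$
$94 \cdot 71 F = 94 \cdot 71 \left(-14\right) = 6674 \left(-14\right) = -93436$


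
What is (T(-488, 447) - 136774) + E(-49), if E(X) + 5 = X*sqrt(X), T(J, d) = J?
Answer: -137267 - 343*I ≈ -1.3727e+5 - 343.0*I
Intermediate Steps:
E(X) = -5 + X**(3/2) (E(X) = -5 + X*sqrt(X) = -5 + X**(3/2))
(T(-488, 447) - 136774) + E(-49) = (-488 - 136774) + (-5 + (-49)**(3/2)) = -137262 + (-5 - 343*I) = -137267 - 343*I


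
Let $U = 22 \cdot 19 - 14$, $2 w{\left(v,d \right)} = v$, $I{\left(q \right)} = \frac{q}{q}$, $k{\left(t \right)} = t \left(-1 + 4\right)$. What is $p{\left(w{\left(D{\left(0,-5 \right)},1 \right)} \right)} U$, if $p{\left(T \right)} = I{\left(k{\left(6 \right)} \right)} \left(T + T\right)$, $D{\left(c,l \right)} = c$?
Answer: $0$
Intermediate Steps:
$k{\left(t \right)} = 3 t$ ($k{\left(t \right)} = t 3 = 3 t$)
$I{\left(q \right)} = 1$
$w{\left(v,d \right)} = \frac{v}{2}$
$U = 404$ ($U = 418 - 14 = 404$)
$p{\left(T \right)} = 2 T$ ($p{\left(T \right)} = 1 \left(T + T\right) = 1 \cdot 2 T = 2 T$)
$p{\left(w{\left(D{\left(0,-5 \right)},1 \right)} \right)} U = 2 \cdot \frac{1}{2} \cdot 0 \cdot 404 = 2 \cdot 0 \cdot 404 = 0 \cdot 404 = 0$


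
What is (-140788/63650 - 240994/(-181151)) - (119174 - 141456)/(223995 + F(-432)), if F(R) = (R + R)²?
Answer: -4803876935144854/5595007336862325 ≈ -0.85860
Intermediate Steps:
F(R) = 4*R² (F(R) = (2*R)² = 4*R²)
(-140788/63650 - 240994/(-181151)) - (119174 - 141456)/(223995 + F(-432)) = (-140788/63650 - 240994/(-181151)) - (119174 - 141456)/(223995 + 4*(-432)²) = (-140788*1/63650 - 240994*(-1/181151)) - (-22282)/(223995 + 4*186624) = (-70394/31825 + 240994/181151) - (-22282)/(223995 + 746496) = -5082309444/5765130575 - (-22282)/970491 = -5082309444/5765130575 - 1*(-22282/970491) = -5082309444/5765130575 + 22282/970491 = -4803876935144854/5595007336862325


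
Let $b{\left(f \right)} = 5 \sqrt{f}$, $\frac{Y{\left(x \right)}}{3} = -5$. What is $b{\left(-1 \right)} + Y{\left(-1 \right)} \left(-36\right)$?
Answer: $540 + 5 i \approx 540.0 + 5.0 i$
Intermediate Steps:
$Y{\left(x \right)} = -15$ ($Y{\left(x \right)} = 3 \left(-5\right) = -15$)
$b{\left(-1 \right)} + Y{\left(-1 \right)} \left(-36\right) = 5 \sqrt{-1} - -540 = 5 i + 540 = 540 + 5 i$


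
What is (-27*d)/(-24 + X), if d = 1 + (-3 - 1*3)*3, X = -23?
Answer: -459/47 ≈ -9.7660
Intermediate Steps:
d = -17 (d = 1 + (-3 - 3)*3 = 1 - 6*3 = 1 - 18 = -17)
(-27*d)/(-24 + X) = (-27*(-17))/(-24 - 23) = 459/(-47) = 459*(-1/47) = -459/47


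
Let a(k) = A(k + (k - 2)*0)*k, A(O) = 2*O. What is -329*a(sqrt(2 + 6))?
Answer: -5264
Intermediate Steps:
a(k) = 2*k**2 (a(k) = (2*(k + (k - 2)*0))*k = (2*(k + (-2 + k)*0))*k = (2*(k + 0))*k = (2*k)*k = 2*k**2)
-329*a(sqrt(2 + 6)) = -658*(sqrt(2 + 6))**2 = -658*(sqrt(8))**2 = -658*(2*sqrt(2))**2 = -658*8 = -329*16 = -5264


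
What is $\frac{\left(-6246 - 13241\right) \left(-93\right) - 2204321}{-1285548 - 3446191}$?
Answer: $\frac{392030}{4731739} \approx 0.082851$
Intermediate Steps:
$\frac{\left(-6246 - 13241\right) \left(-93\right) - 2204321}{-1285548 - 3446191} = \frac{\left(-6246 - 13241\right) \left(-93\right) - 2204321}{-4731739} = \left(\left(-19487\right) \left(-93\right) - 2204321\right) \left(- \frac{1}{4731739}\right) = \left(1812291 - 2204321\right) \left(- \frac{1}{4731739}\right) = \left(-392030\right) \left(- \frac{1}{4731739}\right) = \frac{392030}{4731739}$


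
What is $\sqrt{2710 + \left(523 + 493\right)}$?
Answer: $9 \sqrt{46} \approx 61.041$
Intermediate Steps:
$\sqrt{2710 + \left(523 + 493\right)} = \sqrt{2710 + 1016} = \sqrt{3726} = 9 \sqrt{46}$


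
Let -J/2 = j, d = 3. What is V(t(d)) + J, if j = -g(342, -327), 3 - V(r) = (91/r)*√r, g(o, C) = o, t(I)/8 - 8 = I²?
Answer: 687 - 91*√34/68 ≈ 679.20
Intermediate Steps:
t(I) = 64 + 8*I²
V(r) = 3 - 91/√r (V(r) = 3 - 91/r*√r = 3 - 91/√r)
j = -342 (j = -1*342 = -342)
J = 684 (J = -2*(-342) = 684)
V(t(d)) + J = (3 - 91/√(64 + 8*3²)) + 684 = (3 - 91/√(64 + 8*9)) + 684 = (3 - 91/√(64 + 72)) + 684 = (3 - 91*√34/68) + 684 = 687 - 91*√34/68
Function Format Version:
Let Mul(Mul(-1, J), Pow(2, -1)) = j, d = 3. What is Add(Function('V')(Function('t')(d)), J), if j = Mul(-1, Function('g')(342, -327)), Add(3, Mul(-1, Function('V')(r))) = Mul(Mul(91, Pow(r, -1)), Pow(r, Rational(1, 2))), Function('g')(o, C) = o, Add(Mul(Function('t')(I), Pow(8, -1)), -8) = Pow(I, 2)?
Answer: Add(687, Mul(Rational(-91, 68), Pow(34, Rational(1, 2)))) ≈ 679.20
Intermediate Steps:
Function('t')(I) = Add(64, Mul(8, Pow(I, 2)))
Function('V')(r) = Add(3, Mul(-91, Pow(r, Rational(-1, 2)))) (Function('V')(r) = Add(3, Mul(-1, Mul(Mul(91, Pow(r, -1)), Pow(r, Rational(1, 2))))) = Add(3, Mul(-1, Mul(91, Pow(r, Rational(-1, 2))))) = Add(3, Mul(-91, Pow(r, Rational(-1, 2)))))
j = -342 (j = Mul(-1, 342) = -342)
J = 684 (J = Mul(-2, -342) = 684)
Add(Function('V')(Function('t')(d)), J) = Add(Add(3, Mul(-91, Pow(Add(64, Mul(8, Pow(3, 2))), Rational(-1, 2)))), 684) = Add(Add(3, Mul(-91, Pow(Add(64, Mul(8, 9)), Rational(-1, 2)))), 684) = Add(Add(3, Mul(-91, Pow(Add(64, 72), Rational(-1, 2)))), 684) = Add(Add(3, Mul(-91, Pow(136, Rational(-1, 2)))), 684) = Add(Add(3, Mul(-91, Mul(Rational(1, 68), Pow(34, Rational(1, 2))))), 684) = Add(Add(3, Mul(Rational(-91, 68), Pow(34, Rational(1, 2)))), 684) = Add(687, Mul(Rational(-91, 68), Pow(34, Rational(1, 2))))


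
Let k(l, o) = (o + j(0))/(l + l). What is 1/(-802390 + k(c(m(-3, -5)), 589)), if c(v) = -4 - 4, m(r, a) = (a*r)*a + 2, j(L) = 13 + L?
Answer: -8/6419421 ≈ -1.2462e-6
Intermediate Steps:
m(r, a) = 2 + r*a² (m(r, a) = r*a² + 2 = 2 + r*a²)
c(v) = -8
k(l, o) = (13 + o)/(2*l) (k(l, o) = (o + (13 + 0))/(l + l) = (o + 13)/((2*l)) = (13 + o)*(1/(2*l)) = (13 + o)/(2*l))
1/(-802390 + k(c(m(-3, -5)), 589)) = 1/(-802390 + (½)*(13 + 589)/(-8)) = 1/(-802390 + (½)*(-⅛)*602) = 1/(-802390 - 301/8) = 1/(-6419421/8) = -8/6419421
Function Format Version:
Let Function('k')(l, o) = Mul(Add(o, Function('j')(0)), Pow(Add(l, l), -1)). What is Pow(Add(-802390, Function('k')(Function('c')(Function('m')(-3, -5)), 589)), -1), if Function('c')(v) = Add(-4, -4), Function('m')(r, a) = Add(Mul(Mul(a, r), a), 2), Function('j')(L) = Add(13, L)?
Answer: Rational(-8, 6419421) ≈ -1.2462e-6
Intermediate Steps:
Function('m')(r, a) = Add(2, Mul(r, Pow(a, 2))) (Function('m')(r, a) = Add(Mul(r, Pow(a, 2)), 2) = Add(2, Mul(r, Pow(a, 2))))
Function('c')(v) = -8
Function('k')(l, o) = Mul(Rational(1, 2), Pow(l, -1), Add(13, o)) (Function('k')(l, o) = Mul(Add(o, Add(13, 0)), Pow(Add(l, l), -1)) = Mul(Add(o, 13), Pow(Mul(2, l), -1)) = Mul(Add(13, o), Mul(Rational(1, 2), Pow(l, -1))) = Mul(Rational(1, 2), Pow(l, -1), Add(13, o)))
Pow(Add(-802390, Function('k')(Function('c')(Function('m')(-3, -5)), 589)), -1) = Pow(Add(-802390, Mul(Rational(1, 2), Pow(-8, -1), Add(13, 589))), -1) = Pow(Add(-802390, Mul(Rational(1, 2), Rational(-1, 8), 602)), -1) = Pow(Add(-802390, Rational(-301, 8)), -1) = Pow(Rational(-6419421, 8), -1) = Rational(-8, 6419421)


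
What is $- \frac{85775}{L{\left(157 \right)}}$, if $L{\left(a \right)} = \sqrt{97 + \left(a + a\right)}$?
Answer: $- \frac{85775 \sqrt{411}}{411} \approx -4231.0$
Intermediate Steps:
$L{\left(a \right)} = \sqrt{97 + 2 a}$
$- \frac{85775}{L{\left(157 \right)}} = - \frac{85775}{\sqrt{97 + 2 \cdot 157}} = - \frac{85775}{\sqrt{97 + 314}} = - \frac{85775}{\sqrt{411}} = - 85775 \frac{\sqrt{411}}{411} = - \frac{85775 \sqrt{411}}{411}$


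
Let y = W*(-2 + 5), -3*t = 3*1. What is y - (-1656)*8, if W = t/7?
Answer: 92733/7 ≈ 13248.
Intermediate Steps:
t = -1 ≈ -1.0000
W = -1/7 ≈ -0.14286
y = -3/7 (y = -(-2 + 5)/7 = -1/7*3 = -3/7 ≈ -0.42857)
y - (-1656)*8 = -3/7 - (-1656)*8 = -3/7 - 92*(-144) = -3/7 + 13248 = 92733/7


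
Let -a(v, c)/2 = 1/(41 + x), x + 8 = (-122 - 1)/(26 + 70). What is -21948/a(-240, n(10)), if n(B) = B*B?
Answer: 5569305/16 ≈ 3.4808e+5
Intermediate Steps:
x = -297/32 (x = -8 + (-122 - 1)/(26 + 70) = -8 - 123/96 = -8 - 123*1/96 = -8 - 41/32 = -297/32 ≈ -9.2813)
n(B) = B²
a(v, c) = -64/1015 (a(v, c) = -2/(41 - 297/32) = -2/1015/32 = -2*32/1015 = -64/1015)
-21948/a(-240, n(10)) = -21948/(-64/1015) = -21948*(-1015/64) = 5569305/16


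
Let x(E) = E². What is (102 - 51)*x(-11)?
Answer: 6171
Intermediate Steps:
(102 - 51)*x(-11) = (102 - 51)*(-11)² = 51*121 = 6171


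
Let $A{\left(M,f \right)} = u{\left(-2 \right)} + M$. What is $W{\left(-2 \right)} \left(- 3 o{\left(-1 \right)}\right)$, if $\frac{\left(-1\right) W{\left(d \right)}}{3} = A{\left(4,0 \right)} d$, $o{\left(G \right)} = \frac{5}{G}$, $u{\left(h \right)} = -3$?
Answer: $90$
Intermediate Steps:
$A{\left(M,f \right)} = -3 + M$
$W{\left(d \right)} = - 3 d$ ($W{\left(d \right)} = - 3 \left(-3 + 4\right) d = - 3 \cdot 1 d = - 3 d$)
$W{\left(-2 \right)} \left(- 3 o{\left(-1 \right)}\right) = \left(-3\right) \left(-2\right) \left(- 3 \frac{5}{-1}\right) = 6 \left(- 3 \cdot 5 \left(-1\right)\right) = 6 \left(\left(-3\right) \left(-5\right)\right) = 6 \cdot 15 = 90$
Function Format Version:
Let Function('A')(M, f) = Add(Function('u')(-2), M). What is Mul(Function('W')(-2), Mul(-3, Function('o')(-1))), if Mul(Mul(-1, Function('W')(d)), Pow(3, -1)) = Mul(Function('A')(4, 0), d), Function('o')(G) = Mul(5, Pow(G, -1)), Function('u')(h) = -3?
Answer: 90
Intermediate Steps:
Function('A')(M, f) = Add(-3, M)
Function('W')(d) = Mul(-3, d) (Function('W')(d) = Mul(-3, Mul(Add(-3, 4), d)) = Mul(-3, Mul(1, d)) = Mul(-3, d))
Mul(Function('W')(-2), Mul(-3, Function('o')(-1))) = Mul(Mul(-3, -2), Mul(-3, Mul(5, Pow(-1, -1)))) = Mul(6, Mul(-3, Mul(5, -1))) = Mul(6, Mul(-3, -5)) = Mul(6, 15) = 90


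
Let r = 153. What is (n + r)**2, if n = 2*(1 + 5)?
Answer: 27225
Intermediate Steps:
n = 12 (n = 2*6 = 12)
(n + r)**2 = (12 + 153)**2 = 165**2 = 27225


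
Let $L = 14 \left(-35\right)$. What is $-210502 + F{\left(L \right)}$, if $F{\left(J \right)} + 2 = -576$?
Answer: $-211080$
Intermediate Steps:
$L = -490$
$F{\left(J \right)} = -578$ ($F{\left(J \right)} = -2 - 576 = -578$)
$-210502 + F{\left(L \right)} = -210502 - 578 = -211080$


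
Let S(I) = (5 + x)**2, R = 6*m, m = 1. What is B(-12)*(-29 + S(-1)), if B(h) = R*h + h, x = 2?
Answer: -1680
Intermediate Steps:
R = 6 (R = 6*1 = 6)
S(I) = 49 (S(I) = (5 + 2)**2 = 7**2 = 49)
B(h) = 7*h (B(h) = 6*h + h = 7*h)
B(-12)*(-29 + S(-1)) = (7*(-12))*(-29 + 49) = -84*20 = -1680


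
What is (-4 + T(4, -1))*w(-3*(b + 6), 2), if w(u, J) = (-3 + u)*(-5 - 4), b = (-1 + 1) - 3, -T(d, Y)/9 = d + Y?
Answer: -3348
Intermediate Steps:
T(d, Y) = -9*Y - 9*d (T(d, Y) = -9*(d + Y) = -9*(Y + d) = -9*Y - 9*d)
b = -3 (b = 0 - 3 = -3)
w(u, J) = 27 - 9*u (w(u, J) = (-3 + u)*(-9) = 27 - 9*u)
(-4 + T(4, -1))*w(-3*(b + 6), 2) = (-4 + (-9*(-1) - 9*4))*(27 - (-27)*(-3 + 6)) = (-4 + (9 - 36))*(27 - (-27)*3) = (-4 - 27)*(27 - 9*(-9)) = -31*(27 + 81) = -31*108 = -3348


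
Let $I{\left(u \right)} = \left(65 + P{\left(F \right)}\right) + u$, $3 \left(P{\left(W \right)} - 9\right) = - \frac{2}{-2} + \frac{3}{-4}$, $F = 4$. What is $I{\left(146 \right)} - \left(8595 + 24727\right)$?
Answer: $- \frac{397223}{12} \approx -33102.0$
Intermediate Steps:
$P{\left(W \right)} = \frac{109}{12}$ ($P{\left(W \right)} = 9 + \frac{- \frac{2}{-2} + \frac{3}{-4}}{3} = 9 + \frac{\left(-2\right) \left(- \frac{1}{2}\right) + 3 \left(- \frac{1}{4}\right)}{3} = 9 + \frac{1 - \frac{3}{4}}{3} = 9 + \frac{1}{3} \cdot \frac{1}{4} = 9 + \frac{1}{12} = \frac{109}{12}$)
$I{\left(u \right)} = \frac{889}{12} + u$ ($I{\left(u \right)} = \left(65 + \frac{109}{12}\right) + u = \frac{889}{12} + u$)
$I{\left(146 \right)} - \left(8595 + 24727\right) = \left(\frac{889}{12} + 146\right) - \left(8595 + 24727\right) = \frac{2641}{12} - 33322 = - \frac{397223}{12}$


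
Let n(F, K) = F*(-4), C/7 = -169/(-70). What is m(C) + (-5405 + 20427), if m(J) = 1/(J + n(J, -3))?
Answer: 7616144/507 ≈ 15022.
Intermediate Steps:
C = 169/10 (C = 7*(-169/(-70)) = 7*(-169*(-1/70)) = 7*(169/70) = 169/10 ≈ 16.900)
n(F, K) = -4*F
m(J) = -1/(3*J) (m(J) = 1/(J - 4*J) = 1/(-3*J) = -1/(3*J))
m(C) + (-5405 + 20427) = -1/(3*169/10) + (-5405 + 20427) = -⅓*10/169 + 15022 = -10/507 + 15022 = 7616144/507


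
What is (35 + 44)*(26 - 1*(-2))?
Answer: 2212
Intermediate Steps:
(35 + 44)*(26 - 1*(-2)) = 79*(26 + 2) = 79*28 = 2212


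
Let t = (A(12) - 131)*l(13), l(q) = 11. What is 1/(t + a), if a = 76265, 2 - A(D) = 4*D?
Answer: 1/74318 ≈ 1.3456e-5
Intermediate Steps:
A(D) = 2 - 4*D
t = -1947 (t = ((2 - 4*12) - 131)*11 = ((2 - 48) - 131)*11 = (-46 - 131)*11 = -177*11 = -1947)
1/(t + a) = 1/(-1947 + 76265) = 1/74318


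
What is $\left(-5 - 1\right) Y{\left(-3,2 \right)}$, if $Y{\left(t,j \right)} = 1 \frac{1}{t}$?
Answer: $2$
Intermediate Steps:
$Y{\left(t,j \right)} = \frac{1}{t}$
$\left(-5 - 1\right) Y{\left(-3,2 \right)} = \frac{-5 - 1}{-3} = \left(-6\right) \left(- \frac{1}{3}\right) = 2$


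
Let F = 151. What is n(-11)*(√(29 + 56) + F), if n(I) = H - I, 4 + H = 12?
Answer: 2869 + 19*√85 ≈ 3044.2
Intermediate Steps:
H = 8 (H = -4 + 12 = 8)
n(I) = 8 - I
n(-11)*(√(29 + 56) + F) = (8 - 1*(-11))*(√(29 + 56) + 151) = (8 + 11)*(√85 + 151) = 19*(151 + √85) = 2869 + 19*√85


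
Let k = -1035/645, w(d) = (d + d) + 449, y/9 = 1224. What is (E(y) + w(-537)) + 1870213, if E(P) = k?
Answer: 80392215/43 ≈ 1.8696e+6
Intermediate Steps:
y = 11016 (y = 9*1224 = 11016)
w(d) = 449 + 2*d (w(d) = 2*d + 449 = 449 + 2*d)
k = -69/43 (k = -1035*1/645 = -69/43 ≈ -1.6047)
E(P) = -69/43
(E(y) + w(-537)) + 1870213 = (-69/43 + (449 + 2*(-537))) + 1870213 = (-69/43 + (449 - 1074)) + 1870213 = (-69/43 - 625) + 1870213 = -26944/43 + 1870213 = 80392215/43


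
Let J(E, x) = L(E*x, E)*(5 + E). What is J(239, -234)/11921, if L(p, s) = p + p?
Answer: -2099376/917 ≈ -2289.4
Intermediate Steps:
L(p, s) = 2*p
J(E, x) = 2*E*x*(5 + E) (J(E, x) = (2*(E*x))*(5 + E) = (2*E*x)*(5 + E) = 2*E*x*(5 + E))
J(239, -234)/11921 = (2*239*(-234)*(5 + 239))/11921 = (2*239*(-234)*244)*(1/11921) = -27291888*1/11921 = -2099376/917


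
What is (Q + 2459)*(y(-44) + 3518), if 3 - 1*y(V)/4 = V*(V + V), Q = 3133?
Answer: -66869136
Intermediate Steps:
y(V) = 12 - 8*V**2 (y(V) = 12 - 4*V*(V + V) = 12 - 4*V*2*V = 12 - 8*V**2)
(Q + 2459)*(y(-44) + 3518) = (3133 + 2459)*((12 - 8*(-44)**2) + 3518) = 5592*((12 - 8*1936) + 3518) = 5592*((12 - 15488) + 3518) = 5592*(-15476 + 3518) = 5592*(-11958) = -66869136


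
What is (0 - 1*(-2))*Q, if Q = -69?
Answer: -138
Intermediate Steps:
(0 - 1*(-2))*Q = (0 - 1*(-2))*(-69) = (0 + 2)*(-69) = 2*(-69) = -138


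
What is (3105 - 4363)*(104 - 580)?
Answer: 598808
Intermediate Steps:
(3105 - 4363)*(104 - 580) = -1258*(-476) = 598808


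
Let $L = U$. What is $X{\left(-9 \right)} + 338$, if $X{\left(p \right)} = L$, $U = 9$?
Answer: $347$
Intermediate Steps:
$L = 9$
$X{\left(p \right)} = 9$
$X{\left(-9 \right)} + 338 = 9 + 338 = 347$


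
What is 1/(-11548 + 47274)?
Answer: 1/35726 ≈ 2.7991e-5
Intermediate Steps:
1/(-11548 + 47274) = 1/35726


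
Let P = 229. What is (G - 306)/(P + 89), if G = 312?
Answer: 1/53 ≈ 0.018868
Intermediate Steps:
(G - 306)/(P + 89) = (312 - 306)/(229 + 89) = 6/318 = 6*(1/318) = 1/53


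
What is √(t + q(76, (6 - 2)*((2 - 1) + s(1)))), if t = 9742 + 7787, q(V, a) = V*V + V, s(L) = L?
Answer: √23381 ≈ 152.91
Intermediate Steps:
q(V, a) = V + V² (q(V, a) = V² + V = V + V²)
t = 17529
√(t + q(76, (6 - 2)*((2 - 1) + s(1)))) = √(17529 + 76*(1 + 76)) = √(17529 + 76*77) = √(17529 + 5852) = √23381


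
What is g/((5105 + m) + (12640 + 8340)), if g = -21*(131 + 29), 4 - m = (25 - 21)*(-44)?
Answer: -224/1751 ≈ -0.12793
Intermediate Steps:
m = 180 (m = 4 - (25 - 21)*(-44) = 4 - 4*(-44) = 4 - 1*(-176) = 4 + 176 = 180)
g = -3360 (g = -21*160 = -3360)
g/((5105 + m) + (12640 + 8340)) = -3360/((5105 + 180) + (12640 + 8340)) = -3360/(5285 + 20980) = -3360/26265 = -3360*1/26265 = -224/1751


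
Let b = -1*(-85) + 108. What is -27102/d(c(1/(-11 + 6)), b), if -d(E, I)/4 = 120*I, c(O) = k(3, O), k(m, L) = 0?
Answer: 4517/15440 ≈ 0.29255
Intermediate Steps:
b = 193 (b = 85 + 108 = 193)
c(O) = 0
d(E, I) = -480*I
-27102/d(c(1/(-11 + 6)), b) = -27102/((-480*193)) = -27102/(-92640) = -27102*(-1/92640) = 4517/15440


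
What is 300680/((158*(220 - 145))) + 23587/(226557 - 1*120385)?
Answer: 3220330291/125813820 ≈ 25.596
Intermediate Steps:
300680/((158*(220 - 145))) + 23587/(226557 - 1*120385) = 300680/((158*75)) + 23587/(226557 - 120385) = 300680/11850 + 23587/106172 = 300680*(1/11850) + 23587*(1/106172) = 30068/1185 + 23587/106172 = 3220330291/125813820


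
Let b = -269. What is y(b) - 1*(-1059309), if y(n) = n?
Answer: 1059040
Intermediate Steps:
y(b) - 1*(-1059309) = -269 - 1*(-1059309) = -269 + 1059309 = 1059040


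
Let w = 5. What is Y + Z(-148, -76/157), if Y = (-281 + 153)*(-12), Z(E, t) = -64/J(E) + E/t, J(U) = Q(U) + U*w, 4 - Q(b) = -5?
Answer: 25581099/13889 ≈ 1841.8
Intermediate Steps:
Q(b) = 9 (Q(b) = 4 - 1*(-5) = 4 + 5 = 9)
J(U) = 9 + 5*U (J(U) = 9 + U*5 = 9 + 5*U)
Z(E, t) = -64/(9 + 5*E) + E/t
Y = 1536 (Y = -128*(-12) = 1536)
Y + Z(-148, -76/157) = 1536 + (-64/(9 + 5*(-148)) - 148/((-76/157))) = 1536 + (-64/(9 - 740) - 148/((-76*1/157))) = 1536 + (-64/(-731) - 148/(-76/157)) = 1536 + (-64*(-1/731) - 148*(-157/76)) = 1536 + (64/731 + 5809/19) = 1536 + 4247595/13889 = 25581099/13889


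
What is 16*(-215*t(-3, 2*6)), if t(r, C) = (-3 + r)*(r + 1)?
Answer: -41280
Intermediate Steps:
t(r, C) = (1 + r)*(-3 + r) (t(r, C) = (-3 + r)*(1 + r) = (1 + r)*(-3 + r))
16*(-215*t(-3, 2*6)) = 16*(-215*(-3 + (-3)**2 - 2*(-3))) = 16*(-215*(-3 + 9 + 6)) = 16*(-215*12) = 16*(-2580) = -41280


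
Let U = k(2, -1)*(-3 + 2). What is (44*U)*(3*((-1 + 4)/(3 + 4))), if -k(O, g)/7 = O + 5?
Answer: 2772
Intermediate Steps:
k(O, g) = -35 - 7*O (k(O, g) = -7*(O + 5) = -7*(5 + O) = -35 - 7*O)
U = 49 (U = (-35 - 7*2)*(-3 + 2) = (-35 - 14)*(-1) = -49*(-1) = 49)
(44*U)*(3*((-1 + 4)/(3 + 4))) = (44*49)*(3*((-1 + 4)/(3 + 4))) = 2156*(3*(3/7)) = 2156*(9/7) = 2772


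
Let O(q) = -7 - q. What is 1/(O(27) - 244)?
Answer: -1/278 ≈ -0.0035971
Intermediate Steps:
1/(O(27) - 244) = 1/((-7 - 1*27) - 244) = 1/((-7 - 27) - 244) = 1/(-34 - 244) = 1/(-278) = -1/278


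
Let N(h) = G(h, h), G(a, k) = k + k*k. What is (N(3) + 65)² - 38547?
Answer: -32618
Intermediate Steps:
G(a, k) = k + k²
N(h) = h*(1 + h)
(N(3) + 65)² - 38547 = (3*(1 + 3) + 65)² - 38547 = (3*4 + 65)² - 38547 = (12 + 65)² - 38547 = 77² - 38547 = 5929 - 38547 = -32618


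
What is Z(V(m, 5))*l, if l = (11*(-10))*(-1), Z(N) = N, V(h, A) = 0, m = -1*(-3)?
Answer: 0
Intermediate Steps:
m = 3
l = 110 (l = -110*(-1) = 110)
Z(V(m, 5))*l = 0*110 = 0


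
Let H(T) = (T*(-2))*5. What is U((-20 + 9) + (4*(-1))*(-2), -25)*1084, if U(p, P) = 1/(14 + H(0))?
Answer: 542/7 ≈ 77.429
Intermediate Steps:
H(T) = -10*T (H(T) = -2*T*5 = -10*T)
U(p, P) = 1/14 (U(p, P) = 1/(14 - 10*0) = 1/(14 + 0) = 1/14)
U((-20 + 9) + (4*(-1))*(-2), -25)*1084 = (1/14)*1084 = 542/7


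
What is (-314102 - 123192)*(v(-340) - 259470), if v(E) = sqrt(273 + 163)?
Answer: 113464674180 - 874588*sqrt(109) ≈ 1.1346e+11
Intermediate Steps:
v(E) = 2*sqrt(109) (v(E) = sqrt(436) = 2*sqrt(109))
(-314102 - 123192)*(v(-340) - 259470) = (-314102 - 123192)*(2*sqrt(109) - 259470) = -437294*(-259470 + 2*sqrt(109)) = 113464674180 - 874588*sqrt(109)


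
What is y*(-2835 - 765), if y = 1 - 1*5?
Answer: 14400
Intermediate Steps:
y = -4 (y = 1 - 5 = -4)
y*(-2835 - 765) = -4*(-2835 - 765) = -4*(-3600) = 14400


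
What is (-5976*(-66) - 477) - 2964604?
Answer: -2570665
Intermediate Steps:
(-5976*(-66) - 477) - 2964604 = (-664*(-594) - 477) - 2964604 = (394416 - 477) - 2964604 = 393939 - 2964604 = -2570665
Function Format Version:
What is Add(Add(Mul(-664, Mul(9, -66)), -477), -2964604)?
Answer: -2570665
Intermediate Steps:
Add(Add(Mul(-664, Mul(9, -66)), -477), -2964604) = Add(Add(Mul(-664, -594), -477), -2964604) = Add(Add(394416, -477), -2964604) = Add(393939, -2964604) = -2570665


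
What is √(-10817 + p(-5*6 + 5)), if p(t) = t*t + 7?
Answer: I*√10185 ≈ 100.92*I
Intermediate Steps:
p(t) = 7 + t² (p(t) = t² + 7 = 7 + t²)
√(-10817 + p(-5*6 + 5)) = √(-10817 + (7 + (-5*6 + 5)²)) = √(-10817 + (7 + (-30 + 5)²)) = √(-10817 + (7 + (-25)²)) = √(-10817 + (7 + 625)) = √(-10817 + 632) = √(-10185) = I*√10185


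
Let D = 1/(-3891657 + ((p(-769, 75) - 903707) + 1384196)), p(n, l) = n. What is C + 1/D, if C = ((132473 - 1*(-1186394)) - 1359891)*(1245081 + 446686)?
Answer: -69406461345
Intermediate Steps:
D = -1/3411937 (D = 1/(-3891657 + ((-769 - 903707) + 1384196)) = 1/(-3891657 + (-904476 + 1384196)) = 1/(-3891657 + 479720) = 1/(-3411937) = -1/3411937 ≈ -2.9309e-7)
C = -69403049408 (C = ((132473 + 1186394) - 1359891)*1691767 = (1318867 - 1359891)*1691767 = -41024*1691767 = -69403049408)
C + 1/D = -69403049408 + 1/(-1/3411937) = -69403049408 - 3411937 = -69406461345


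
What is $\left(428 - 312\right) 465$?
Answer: $53940$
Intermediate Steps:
$\left(428 - 312\right) 465 = 116 \cdot 465 = 53940$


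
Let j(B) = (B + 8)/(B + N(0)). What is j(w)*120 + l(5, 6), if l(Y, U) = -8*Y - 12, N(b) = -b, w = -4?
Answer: -172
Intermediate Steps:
j(B) = (8 + B)/B (j(B) = (B + 8)/(B - 1*0) = (8 + B)/(B + 0) = (8 + B)/B)
l(Y, U) = -12 - 8*Y
j(w)*120 + l(5, 6) = ((8 - 4)/(-4))*120 + (-12 - 8*5) = -1/4*4*120 + (-12 - 40) = -1*120 - 52 = -120 - 52 = -172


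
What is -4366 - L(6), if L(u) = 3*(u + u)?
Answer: -4402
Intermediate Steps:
L(u) = 6*u (L(u) = 3*(2*u) = 6*u)
-4366 - L(6) = -4366 - 6*6 = -4366 - 1*36 = -4366 - 36 = -4402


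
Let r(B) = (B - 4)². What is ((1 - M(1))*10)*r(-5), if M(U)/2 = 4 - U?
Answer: -4050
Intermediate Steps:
M(U) = 8 - 2*U (M(U) = 2*(4 - U) = 8 - 2*U)
r(B) = (-4 + B)²
((1 - M(1))*10)*r(-5) = ((1 - (8 - 2*1))*10)*(-4 - 5)² = ((1 - (8 - 2))*10)*(-9)² = ((1 - 1*6)*10)*81 = ((1 - 6)*10)*81 = -5*10*81 = -50*81 = -4050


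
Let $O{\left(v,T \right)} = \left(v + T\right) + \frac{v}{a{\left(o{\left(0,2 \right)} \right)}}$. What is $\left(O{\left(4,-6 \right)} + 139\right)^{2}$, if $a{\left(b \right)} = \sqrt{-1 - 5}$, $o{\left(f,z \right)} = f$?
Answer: $\frac{56299}{3} - \frac{548 i \sqrt{6}}{3} \approx 18766.0 - 447.44 i$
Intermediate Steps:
$a{\left(b \right)} = i \sqrt{6}$ ($a{\left(b \right)} = \sqrt{-6} = i \sqrt{6}$)
$O{\left(v,T \right)} = T + v - \frac{i v \sqrt{6}}{6}$ ($O{\left(v,T \right)} = \left(v + T\right) + \frac{v}{i \sqrt{6}} = \left(T + v\right) + - \frac{i \sqrt{6}}{6} v = \left(T + v\right) - \frac{i v \sqrt{6}}{6} = T + v - \frac{i v \sqrt{6}}{6}$)
$\left(O{\left(4,-6 \right)} + 139\right)^{2} = \left(\left(-6 + 4 - \frac{1}{6} i 4 \sqrt{6}\right) + 139\right)^{2} = \left(\left(-6 + 4 - \frac{2 i \sqrt{6}}{3}\right) + 139\right)^{2} = \left(\left(-2 - \frac{2 i \sqrt{6}}{3}\right) + 139\right)^{2} = \left(137 - \frac{2 i \sqrt{6}}{3}\right)^{2}$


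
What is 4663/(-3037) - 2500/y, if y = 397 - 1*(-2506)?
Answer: -21129189/8816411 ≈ -2.3966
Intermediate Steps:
y = 2903 (y = 397 + 2506 = 2903)
4663/(-3037) - 2500/y = 4663/(-3037) - 2500/2903 = 4663*(-1/3037) - 2500*1/2903 = -4663/3037 - 2500/2903 = -21129189/8816411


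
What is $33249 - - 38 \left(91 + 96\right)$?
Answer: $40355$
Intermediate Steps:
$33249 - - 38 \left(91 + 96\right) = 33249 - \left(-38\right) 187 = 33249 - -7106 = 33249 + 7106 = 40355$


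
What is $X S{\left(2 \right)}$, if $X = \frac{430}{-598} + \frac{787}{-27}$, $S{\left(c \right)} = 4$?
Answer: $- \frac{964472}{8073} \approx -119.47$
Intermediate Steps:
$X = - \frac{241118}{8073}$ ($X = 430 \left(- \frac{1}{598}\right) + 787 \left(- \frac{1}{27}\right) = - \frac{215}{299} - \frac{787}{27} = - \frac{241118}{8073} \approx -29.867$)
$X S{\left(2 \right)} = \left(- \frac{241118}{8073}\right) 4 = - \frac{964472}{8073}$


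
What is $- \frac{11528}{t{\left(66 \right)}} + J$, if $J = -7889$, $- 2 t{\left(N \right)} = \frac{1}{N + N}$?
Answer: $3035503$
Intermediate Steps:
$t{\left(N \right)} = - \frac{1}{4 N}$ ($t{\left(N \right)} = - \frac{1}{2 \left(N + N\right)} = - \frac{1}{2 \cdot 2 N} = - \frac{\frac{1}{2} \frac{1}{N}}{2} = - \frac{1}{4 N}$)
$- \frac{11528}{t{\left(66 \right)}} + J = - \frac{11528}{\left(- \frac{1}{4}\right) \frac{1}{66}} - 7889 = - \frac{11528}{- \frac{1}{264}} - 7889 = \left(-11528\right) \left(-264\right) - 7889 = 3043392 - 7889 = 3035503$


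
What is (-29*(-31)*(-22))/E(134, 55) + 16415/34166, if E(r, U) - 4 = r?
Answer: -336734939/2357454 ≈ -142.84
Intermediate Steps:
E(r, U) = 4 + r
(-29*(-31)*(-22))/E(134, 55) + 16415/34166 = (-29*(-31)*(-22))/(4 + 134) + 16415/34166 = (899*(-22))/138 + 16415*(1/34166) = -19778*1/138 + 16415/34166 = -9889/69 + 16415/34166 = -336734939/2357454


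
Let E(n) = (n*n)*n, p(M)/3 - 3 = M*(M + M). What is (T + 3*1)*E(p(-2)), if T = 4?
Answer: 251559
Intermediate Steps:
p(M) = 9 + 6*M**2 (p(M) = 9 + 3*(M*(M + M)) = 9 + 3*(M*(2*M)) = 9 + 3*(2*M**2) = 9 + 6*M**2)
E(n) = n**3 (E(n) = n**2*n = n**3)
(T + 3*1)*E(p(-2)) = (4 + 3*1)*(9 + 6*(-2)**2)**3 = (4 + 3)*(9 + 6*4)**3 = 7*(9 + 24)**3 = 7*33**3 = 7*35937 = 251559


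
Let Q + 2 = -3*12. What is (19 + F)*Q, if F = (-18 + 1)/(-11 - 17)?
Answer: -10431/14 ≈ -745.07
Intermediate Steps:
Q = -38 (Q = -2 - 3*12 = -2 - 36 = -38)
F = 17/28 (F = -17/(-28) = -17*(-1/28) = 17/28 ≈ 0.60714)
(19 + F)*Q = (19 + 17/28)*(-38) = (549/28)*(-38) = -10431/14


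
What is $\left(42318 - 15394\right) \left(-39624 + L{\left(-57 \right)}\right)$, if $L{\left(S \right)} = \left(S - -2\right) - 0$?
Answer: $-1068317396$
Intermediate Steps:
$L{\left(S \right)} = 2 + S$ ($L{\left(S \right)} = \left(S + 2\right) + 0 = \left(2 + S\right) + 0 = 2 + S$)
$\left(42318 - 15394\right) \left(-39624 + L{\left(-57 \right)}\right) = \left(42318 - 15394\right) \left(-39624 + \left(2 - 57\right)\right) = 26924 \left(-39624 - 55\right) = 26924 \left(-39679\right) = -1068317396$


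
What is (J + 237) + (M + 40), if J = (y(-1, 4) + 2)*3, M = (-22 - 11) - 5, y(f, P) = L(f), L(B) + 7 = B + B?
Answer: 218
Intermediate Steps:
L(B) = -7 + 2*B (L(B) = -7 + (B + B) = -7 + 2*B)
y(f, P) = -7 + 2*f
M = -38 (M = -33 - 5 = -38)
J = -21 (J = ((-7 + 2*(-1)) + 2)*3 = ((-7 - 2) + 2)*3 = (-9 + 2)*3 = -7*3 = -21)
(J + 237) + (M + 40) = (-21 + 237) + (-38 + 40) = 216 + 2 = 218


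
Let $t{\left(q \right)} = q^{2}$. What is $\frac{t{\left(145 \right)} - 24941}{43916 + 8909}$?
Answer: $- \frac{3916}{52825} \approx -0.074132$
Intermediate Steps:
$\frac{t{\left(145 \right)} - 24941}{43916 + 8909} = \frac{145^{2} - 24941}{43916 + 8909} = \frac{21025 - 24941}{52825} = \left(-3916\right) \frac{1}{52825} = - \frac{3916}{52825}$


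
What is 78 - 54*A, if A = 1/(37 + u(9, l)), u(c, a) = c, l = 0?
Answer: 1767/23 ≈ 76.826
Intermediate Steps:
A = 1/46 (A = 1/(37 + 9) = 1/46 ≈ 0.021739)
78 - 54*A = 78 - 54*1/46 = 78 - 27/23 = 1767/23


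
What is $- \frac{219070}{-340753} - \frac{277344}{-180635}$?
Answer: $\frac{19153929926}{8793131165} \approx 2.1783$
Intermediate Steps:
$- \frac{219070}{-340753} - \frac{277344}{-180635} = \left(-219070\right) \left(- \frac{1}{340753}\right) - - \frac{277344}{180635} = \frac{219070}{340753} + \frac{277344}{180635} = \frac{19153929926}{8793131165}$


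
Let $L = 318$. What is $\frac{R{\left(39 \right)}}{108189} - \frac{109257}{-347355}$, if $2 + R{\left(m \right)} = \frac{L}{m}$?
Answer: $\frac{5692335587}{18094069305} \approx 0.3146$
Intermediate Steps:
$R{\left(m \right)} = -2 + \frac{318}{m}$
$\frac{R{\left(39 \right)}}{108189} - \frac{109257}{-347355} = \frac{-2 + \frac{318}{39}}{108189} - \frac{109257}{-347355} = \left(-2 + 318 \cdot \frac{1}{39}\right) \frac{1}{108189} - - \frac{36419}{115785} = \left(-2 + \frac{106}{13}\right) \frac{1}{108189} + \frac{36419}{115785} = \frac{80}{13} \cdot \frac{1}{108189} + \frac{36419}{115785} = \frac{80}{1406457} + \frac{36419}{115785} = \frac{5692335587}{18094069305}$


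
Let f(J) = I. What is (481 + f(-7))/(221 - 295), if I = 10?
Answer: -491/74 ≈ -6.6351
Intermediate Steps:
f(J) = 10
(481 + f(-7))/(221 - 295) = (481 + 10)/(221 - 295) = 491/(-74) = 491*(-1/74) = -491/74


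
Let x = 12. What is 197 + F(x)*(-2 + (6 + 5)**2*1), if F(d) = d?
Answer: 1625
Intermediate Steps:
197 + F(x)*(-2 + (6 + 5)**2*1) = 197 + 12*(-2 + (6 + 5)**2*1) = 197 + 12*(-2 + 11**2*1) = 197 + 12*(-2 + 121*1) = 197 + 12*(-2 + 121) = 197 + 12*119 = 197 + 1428 = 1625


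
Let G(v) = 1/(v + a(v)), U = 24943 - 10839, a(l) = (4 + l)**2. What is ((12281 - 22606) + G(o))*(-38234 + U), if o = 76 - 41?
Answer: 193832658435/778 ≈ 2.4914e+8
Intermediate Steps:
U = 14104
o = 35
G(v) = 1/(v + (4 + v)**2)
((12281 - 22606) + G(o))*(-38234 + U) = ((12281 - 22606) + 1/(35 + (4 + 35)**2))*(-38234 + 14104) = (-10325 + 1/(35 + 39**2))*(-24130) = (-10325 + 1/(35 + 1521))*(-24130) = (-10325 + 1/1556)*(-24130) = -16065699/1556*(-24130) = 193832658435/778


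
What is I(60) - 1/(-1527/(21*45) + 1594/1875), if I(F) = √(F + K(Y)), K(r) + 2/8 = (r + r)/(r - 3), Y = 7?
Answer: 39375/30151 + √253/2 ≈ 9.2589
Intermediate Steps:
K(r) = -¼ + 2*r/(-3 + r) (K(r) = -¼ + (r + r)/(r - 3) = -¼ + (2*r)/(-3 + r) = -¼ + 2*r/(-3 + r))
I(F) = √(13/4 + F) (I(F) = √(F + (3 + 7*7)/(4*(-3 + 7))) = √(F + (¼)*(3 + 49)/4) = √(F + (¼)*(¼)*52) = √(F + 13/4) = √(13/4 + F))
I(60) - 1/(-1527/(21*45) + 1594/1875) = √(13 + 4*60)/2 - 1/(-1527/(21*45) + 1594/1875) = √(13 + 240)/2 - 1/(-1527/945 + 1594*(1/1875)) = √253/2 - 1/(-1527*1/945 + 1594/1875) = √253/2 - 1/(-509/315 + 1594/1875) = √253/2 - 1/(-30151/39375) = √253/2 - 1*(-39375/30151) = √253/2 + 39375/30151 = 39375/30151 + √253/2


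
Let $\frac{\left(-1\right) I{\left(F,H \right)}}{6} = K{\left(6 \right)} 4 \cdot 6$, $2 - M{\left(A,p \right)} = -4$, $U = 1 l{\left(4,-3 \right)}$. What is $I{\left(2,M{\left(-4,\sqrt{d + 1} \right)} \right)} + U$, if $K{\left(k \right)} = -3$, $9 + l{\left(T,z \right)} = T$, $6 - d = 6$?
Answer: $427$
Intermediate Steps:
$d = 0$ ($d = 6 - 6 = 0$)
$l{\left(T,z \right)} = -9 + T$
$U = -5$ ($U = 1 \left(-9 + 4\right) = 1 \left(-5\right) = -5$)
$M{\left(A,p \right)} = 6$ ($M{\left(A,p \right)} = 2 - -4 = 2 + 4 = 6$)
$I{\left(F,H \right)} = 432$ ($I{\left(F,H \right)} = - 6 \left(-3\right) 4 \cdot 6 = - 6 \left(\left(-12\right) 6\right) = \left(-6\right) \left(-72\right) = 432$)
$I{\left(2,M{\left(-4,\sqrt{d + 1} \right)} \right)} + U = 432 - 5 = 427$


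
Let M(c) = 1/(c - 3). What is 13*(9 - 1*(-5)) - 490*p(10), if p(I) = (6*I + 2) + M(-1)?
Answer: -60151/2 ≈ -30076.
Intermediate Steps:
M(c) = 1/(-3 + c)
p(I) = 7/4 + 6*I (p(I) = (6*I + 2) + 1/(-3 - 1) = (2 + 6*I) + 1/(-4) = (2 + 6*I) - ¼ = 7/4 + 6*I)
13*(9 - 1*(-5)) - 490*p(10) = 13*(9 - 1*(-5)) - 490*(7/4 + 6*10) = 13*(9 + 5) - 490*(7/4 + 60) = 13*14 - 490*247/4 = 182 - 60515/2 = -60151/2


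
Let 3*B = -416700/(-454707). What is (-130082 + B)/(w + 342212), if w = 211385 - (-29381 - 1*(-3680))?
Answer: -9858176179/43901809281 ≈ -0.22455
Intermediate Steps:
B = 46300/151569 (B = (-416700/(-454707))/3 = (-416700*(-1/454707))/3 = (1/3)*(46300/50523) = 46300/151569 ≈ 0.30547)
w = 237086 (w = 211385 - (-29381 + 3680) = 211385 - 1*(-25701) = 211385 + 25701 = 237086)
(-130082 + B)/(w + 342212) = (-130082 + 46300/151569)/(237086 + 342212) = -19716352358/151569/579298 = -19716352358/151569*1/579298 = -9858176179/43901809281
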